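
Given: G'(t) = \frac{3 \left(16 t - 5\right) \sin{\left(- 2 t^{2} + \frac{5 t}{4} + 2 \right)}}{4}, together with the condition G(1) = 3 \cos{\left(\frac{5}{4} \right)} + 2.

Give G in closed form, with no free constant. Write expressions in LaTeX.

G'(t) matches the chain-rule pattern g'(h)*h' with inner function h(t) = - 2 t^{2} + \frac{5 t}{4} + 2; substituting u = h(t) collapses the integral.
A general antiderivative is 3 \cos{\left(- 2 t^{2} + \frac{5 t}{4} + 2 \right)} + C.
The condition gives C = 3 \cos{\left(\frac{5}{4} \right)} + 2 - (3 \cos{\left(\frac{5}{4} \right)}) = 2.
So G(t) = 3 \cos{\left(- 2 t^{2} + \frac{5 t}{4} + 2 \right)} + 2.
Check: d/dt[3 \cos{\left(- 2 t^{2} + \frac{5 t}{4} + 2 \right)} + 2] = 12 t \sin{\left(- 2 t^{2} + \frac{5 t}{4} + 2 \right)} - \frac{15 \sin{\left(- 2 t^{2} + \frac{5 t}{4} + 2 \right)}}{4}, which equals G'(t).

G(t) = 3 \cos{\left(- 2 t^{2} + \frac{5 t}{4} + 2 \right)} + 2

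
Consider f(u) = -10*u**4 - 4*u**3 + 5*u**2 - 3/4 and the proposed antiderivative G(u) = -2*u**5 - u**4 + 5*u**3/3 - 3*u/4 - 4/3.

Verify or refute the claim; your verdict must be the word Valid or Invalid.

d/du[G] = -10*u**4 - 4*u**3 + 5*u**2 - 3/4
This equals f(u) exactly, so the claim holds.

Valid: G'(u) = f(u).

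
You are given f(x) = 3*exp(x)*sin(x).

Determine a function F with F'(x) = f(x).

Whatever form F(x) takes, F'(x) = f(x) is non-negotiable.
Check: d/dx[3*exp(x)*sin(x)/2 - 3*exp(x)*cos(x)/2] = 3*exp(x)*sin(x) = f(x).

An antiderivative is F(x) = 3*exp(x)*sin(x)/2 - 3*exp(x)*cos(x)/2.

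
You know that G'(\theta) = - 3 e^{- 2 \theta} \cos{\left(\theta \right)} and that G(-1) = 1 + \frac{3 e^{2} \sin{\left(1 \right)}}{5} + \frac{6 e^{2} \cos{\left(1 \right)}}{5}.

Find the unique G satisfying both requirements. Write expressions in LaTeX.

G(\theta) = \frac{\left(5 e^{2 \theta} - 3 \sin{\left(\theta \right)} + 6 \cos{\left(\theta \right)}\right) e^{- 2 \theta}}{5}

Check a candidate G(\theta) by differentiating: d/d\theta[G] must match the given G'(\theta).
A general antiderivative is - \frac{3 e^{- 2 \theta} \sin{\left(\theta \right)}}{5} + \frac{6 e^{- 2 \theta} \cos{\left(\theta \right)}}{5} + C.
The condition gives C = 1 + \frac{3 e^{2} \sin{\left(1 \right)}}{5} + \frac{6 e^{2} \cos{\left(1 \right)}}{5} - (\frac{3 e^{2} \sin{\left(1 \right)}}{5} + \frac{6 e^{2} \cos{\left(1 \right)}}{5}) = 1.
So G(\theta) = \frac{\left(5 e^{2 \theta} - 3 \sin{\left(\theta \right)} + 6 \cos{\left(\theta \right)}\right) e^{- 2 \theta}}{5}.
Check: d/d\theta[\frac{\left(5 e^{2 \theta} - 3 \sin{\left(\theta \right)} + 6 \cos{\left(\theta \right)}\right) e^{- 2 \theta}}{5}] = - 3 e^{- 2 \theta} \cos{\left(\theta \right)} = G'(\theta).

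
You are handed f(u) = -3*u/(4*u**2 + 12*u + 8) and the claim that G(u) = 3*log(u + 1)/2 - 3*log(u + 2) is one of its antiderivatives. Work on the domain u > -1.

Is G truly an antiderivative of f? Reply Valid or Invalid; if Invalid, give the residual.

d/du[G] = -3*u/(2*u**2 + 6*u + 4)
d/du[G] - f(u) = -3*u/(4*u**2 + 12*u + 8) != 0.

Invalid: d/du[G] - f = -3*u/(4*u**2 + 12*u + 8), which is not 0.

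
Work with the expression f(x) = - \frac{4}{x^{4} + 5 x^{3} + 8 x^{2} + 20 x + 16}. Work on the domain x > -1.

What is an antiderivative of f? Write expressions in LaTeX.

An antiderivative is F(x) = - \frac{4 \log{\left(x + 1 \right)}}{15} + \frac{\log{\left(x + 4 \right)}}{15} + \frac{\log{\left(x^{2} + 4 \right)}}{10}.

Factor the denominator (\left(x + 1\right) \left(x + 4\right) \left(x^{2} + 4\right)) and decompose: f = \frac{x}{5 \left(x^{2} + 4\right)} + \frac{1}{15 \left(x + 4\right)} - \frac{4}{15 \left(x + 1\right)}; each piece integrates to a log, atan, or power term.
Check: d/dx[- \frac{4 \log{\left(x + 1 \right)}}{15} + \frac{\log{\left(x + 4 \right)}}{15} + \frac{\log{\left(x^{2} + 4 \right)}}{10}] = - \frac{4}{x^{4} + 5 x^{3} + 8 x^{2} + 20 x + 16} = f(x).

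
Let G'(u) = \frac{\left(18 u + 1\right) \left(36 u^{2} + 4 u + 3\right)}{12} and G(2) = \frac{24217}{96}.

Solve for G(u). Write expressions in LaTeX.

G(u) = \frac{27 u^{4}}{2} + 3 u^{3} + \frac{29 u^{2}}{12} + \frac{u}{4} + \frac{67}{32}

The substitution w = 3 u^{2} + \frac{u}{3} + \frac{1}{4} works: G'(u) is exactly (dG/dw)*(dw/du) for that inner function.
A general antiderivative is \frac{3 \left(3 u^{2} + \frac{u}{3} + \frac{1}{4}\right)^{2}}{2} + C.
The condition gives C = \frac{24217}{96} - (\frac{24025}{96}) = 2.
So G(u) = \frac{27 u^{4}}{2} + 3 u^{3} + \frac{29 u^{2}}{12} + \frac{u}{4} + \frac{67}{32}.
Check: d/du[\frac{27 u^{4}}{2} + 3 u^{3} + \frac{29 u^{2}}{12} + \frac{u}{4} + \frac{67}{32}] = 54 u^{3} + 9 u^{2} + \frac{29 u}{6} + \frac{1}{4}, which equals G'(u).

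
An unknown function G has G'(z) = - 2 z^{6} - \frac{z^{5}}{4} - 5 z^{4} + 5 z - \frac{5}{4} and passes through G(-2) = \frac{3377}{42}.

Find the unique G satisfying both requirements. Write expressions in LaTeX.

Integrate term by term and add the pieces.
A general antiderivative is - \frac{2 z^{7}}{7} - \frac{z^{6}}{24} - z^{5} + \frac{5 z^{2}}{2} - \frac{5 z}{4} + C.
The condition gives C = \frac{3377}{42} - (\frac{3293}{42}) = 2.
So G(z) = - \frac{48 z^{7} + 7 z^{6} + 168 z^{5} - 420 z^{2} + 210 z - 336}{168}.
Check: d/dz[- \frac{48 z^{7} + 7 z^{6} + 168 z^{5} - 420 z^{2} + 210 z - 336}{168}] = - 2 z^{6} - \frac{z^{5}}{4} - 5 z^{4} + 5 z - \frac{5}{4} = G'(z).

G(z) = - \frac{48 z^{7} + 7 z^{6} + 168 z^{5} - 420 z^{2} + 210 z - 336}{168}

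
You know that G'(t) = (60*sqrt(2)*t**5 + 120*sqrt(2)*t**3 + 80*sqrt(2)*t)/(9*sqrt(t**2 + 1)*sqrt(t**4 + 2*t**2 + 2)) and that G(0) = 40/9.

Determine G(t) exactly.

Recognize the product-rule pattern: G'(t) = u'v + uv' with u = 20*sqrt(2*t**2 + 2)/9, v = sqrt(t**4 + 2*t**2 + 2), so integration by parts undoes it.
A general antiderivative is 20*sqrt(2*t**2 + 2)*sqrt(t**4 + 2*t**2 + 2)/9 + C.
The condition gives C = 40/9 - (40/9) = 0.
So G(t) = 20*sqrt(2)*sqrt(t**2 + 1)*sqrt(t**4 + 2*t**2 + 2)/9.
Check: d/dt[20*sqrt(2)*sqrt(t**2 + 1)*sqrt(t**4 + 2*t**2 + 2)/9] = (60*sqrt(2)*t**5 + 120*sqrt(2)*t**3 + 80*sqrt(2)*t)/(9*sqrt(t**2 + 1)*sqrt(t**4 + 2*t**2 + 2)) = G'(t).

G(t) = 20*sqrt(2)*sqrt(t**2 + 1)*sqrt(t**4 + 2*t**2 + 2)/9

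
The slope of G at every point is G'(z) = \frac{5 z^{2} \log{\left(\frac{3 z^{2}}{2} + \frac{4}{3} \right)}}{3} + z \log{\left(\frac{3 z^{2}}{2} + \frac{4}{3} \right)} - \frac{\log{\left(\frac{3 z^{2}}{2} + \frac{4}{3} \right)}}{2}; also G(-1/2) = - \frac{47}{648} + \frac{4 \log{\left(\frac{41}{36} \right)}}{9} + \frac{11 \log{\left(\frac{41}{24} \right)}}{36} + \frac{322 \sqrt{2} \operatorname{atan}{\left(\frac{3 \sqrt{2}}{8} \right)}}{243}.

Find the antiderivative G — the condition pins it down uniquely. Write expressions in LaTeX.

G(z) = \frac{- 180 z^{3} - 243 z^{2} + 27 z \left(10 z^{2} + 9 z - 9\right) \log{\left(\frac{3 z^{2}}{2} + \frac{4}{3} \right)} + 966 z + 216 \log{\left(z^{2} + \frac{8}{9} \right)} - 644 \sqrt{2} \operatorname{atan}{\left(\frac{3 \sqrt{2} z}{4} \right)} + 486}{486}

Integrate term by term and add the pieces.
A general antiderivative is - \frac{10 z^{3}}{27} - \frac{z^{2}}{2} + \frac{161 z}{81} + \left(\frac{5 z^{3}}{9} + \frac{z^{2}}{2} - \frac{z}{2}\right) \log{\left(\frac{3 z^{2}}{2} + \frac{4}{3} \right)} + \frac{4 \log{\left(z^{2} + \frac{8}{9} \right)}}{9} - \frac{322 \sqrt{2} \operatorname{atan}{\left(\frac{3 \sqrt{2} z}{4} \right)}}{243} + C.
The condition gives C = - \frac{47}{648} + \frac{4 \log{\left(\frac{41}{36} \right)}}{9} + \frac{11 \log{\left(\frac{41}{24} \right)}}{36} + \frac{322 \sqrt{2} \operatorname{atan}{\left(\frac{3 \sqrt{2}}{8} \right)}}{243} - (- \frac{695}{648} + \frac{4 \log{\left(\frac{41}{36} \right)}}{9} + \frac{11 \log{\left(\frac{41}{24} \right)}}{36} + \frac{322 \sqrt{2} \operatorname{atan}{\left(\frac{3 \sqrt{2}}{8} \right)}}{243}) = 1.
So G(z) = \frac{- 180 z^{3} - 243 z^{2} + 27 z \left(10 z^{2} + 9 z - 9\right) \log{\left(\frac{3 z^{2}}{2} + \frac{4}{3} \right)} + 966 z + 216 \log{\left(z^{2} + \frac{8}{9} \right)} - 644 \sqrt{2} \operatorname{atan}{\left(\frac{3 \sqrt{2} z}{4} \right)} + 486}{486}.
Check: d/dz[\frac{- 180 z^{3} - 243 z^{2} + 27 z \left(10 z^{2} + 9 z - 9\right) \log{\left(\frac{3 z^{2}}{2} + \frac{4}{3} \right)} + 966 z + 216 \log{\left(z^{2} + \frac{8}{9} \right)} - 644 \sqrt{2} \operatorname{atan}{\left(\frac{3 \sqrt{2} z}{4} \right)} + 486}{486}] = \frac{5 z^{2} \log{\left(9 z^{2} + 8 \right)}}{3} - \frac{5 z^{2} \log{\left(6 \right)}}{3} + z \log{\left(9 z^{2} + 8 \right)} - z \log{\left(6 \right)} - \frac{\log{\left(9 z^{2} + 8 \right)}}{2} + \frac{\log{\left(6 \right)}}{2}, which equals G'(z).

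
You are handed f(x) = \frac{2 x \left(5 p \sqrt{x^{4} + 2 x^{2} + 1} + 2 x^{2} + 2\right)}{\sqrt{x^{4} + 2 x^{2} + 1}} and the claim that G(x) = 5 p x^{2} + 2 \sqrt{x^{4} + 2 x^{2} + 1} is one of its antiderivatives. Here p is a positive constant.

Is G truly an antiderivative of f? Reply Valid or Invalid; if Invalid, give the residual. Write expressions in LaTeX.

Valid. The derivative of G reproduces f.

d/dx[G] = \frac{10 p x \sqrt{x^{4} + 2 x^{2} + 1} + 4 x^{3} + 4 x}{\sqrt{x^{4} + 2 x^{2} + 1}}
This equals f(x) exactly, so the claim holds.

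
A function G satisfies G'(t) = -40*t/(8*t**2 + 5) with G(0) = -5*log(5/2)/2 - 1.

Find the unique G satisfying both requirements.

G(t) = -5*log(4*t**2 + 5/2)/2 - 1

The substitution u = 4*t**2 + 5/2 works: G'(t) is exactly (dG/du)*(du/dt) for that inner function.
A general antiderivative is -5*log(4*t**2 + 5/2)/2 + C.
The condition gives C = -5*log(5/2)/2 - 1 - (-5*log(5/2)/2) = -1.
So G(t) = -5*log(4*t**2 + 5/2)/2 - 1.
Check: d/dt[-5*log(4*t**2 + 5/2)/2 - 1] = -40*t/(8*t**2 + 5) = G'(t).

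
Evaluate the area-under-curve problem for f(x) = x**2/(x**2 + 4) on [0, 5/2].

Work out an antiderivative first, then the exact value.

Antiderivative: F(x) = x - 2*atan(x/2); value = 5/2 - 2*atan(5/4)

A first test for any F(x): its x-derivative must equal f(x) identically.
F(x) = x - 2*atan(x/2) is an antiderivative of f.
Check: d/dx[x - 2*atan(x/2)] = x**2/(x**2 + 4) = f(x).
F(5/2) = 5/2 - 2*atan(5/4); F(0) = 0.
Integral = F(5/2) - F(0) = 5/2 - 2*atan(5/4).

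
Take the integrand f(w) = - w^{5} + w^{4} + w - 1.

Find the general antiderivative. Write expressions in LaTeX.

F(w) = - \frac{w^{6}}{6} + \frac{w^{5}}{5} + \frac{w^{2}}{2} - w + C

The integrand splits into summands that can be handled one at a time.
Check: d/dw[- \frac{w^{6}}{6} + \frac{w^{5}}{5} + \frac{w^{2}}{2} - w] = - w^{5} + w^{4} + w - 1 = f(w).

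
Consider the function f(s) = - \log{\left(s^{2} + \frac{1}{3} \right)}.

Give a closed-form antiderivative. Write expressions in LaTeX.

An antiderivative is F(s) = - s \log{\left(s^{2} + \frac{1}{3} \right)} + 2 s - \frac{2 \sqrt{3} \operatorname{atan}{\left(\sqrt{3} s \right)}}{3}.

A candidate is checked by its d/ds: the result must match f(s).
Check: d/ds[- s \log{\left(s^{2} + \frac{1}{3} \right)} + 2 s - \frac{2 \sqrt{3} \operatorname{atan}{\left(\sqrt{3} s \right)}}{3}] = - \log{\left(s^{2} + \frac{1}{3} \right)} = f(s).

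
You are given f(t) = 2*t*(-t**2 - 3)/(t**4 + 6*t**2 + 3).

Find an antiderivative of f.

The substitution u = t**4/3 + 2*t**2 + 1 works: f is exactly (dF/du)*(du/dt) for that inner function.
Check: d/dt[-log(t**4/3 + 2*t**2 + 1)/2] = (-2*t**3 - 6*t)/(t**4 + 6*t**2 + 3), which equals f(t).

An antiderivative is F(t) = -log(t**4/3 + 2*t**2 + 1)/2.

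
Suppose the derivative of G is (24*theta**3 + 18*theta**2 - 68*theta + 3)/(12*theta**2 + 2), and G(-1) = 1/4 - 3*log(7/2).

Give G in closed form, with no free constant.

G(theta) = theta**2 + 3*theta/2 - 3*log(3*theta**2 + 1/2) + 3/4

For G(theta) to be correct, d/dtheta[G] must agree with the stated G'(theta) identically.
A general antiderivative is theta**2 + 3*theta/2 - 3*log(3*theta**2 + 1/2) - 1/4 + C.
The condition gives C = 1/4 - 3*log(7/2) - (-3*log(7/2) - 3/4) = 1.
So G(theta) = theta**2 + 3*theta/2 - 3*log(3*theta**2 + 1/2) + 3/4.
Check: d/dtheta[theta**2 + 3*theta/2 - 3*log(3*theta**2 + 1/2) + 3/4] = (24*theta**3 + 18*theta**2 - 68*theta + 3)/(12*theta**2 + 2) = G'(theta).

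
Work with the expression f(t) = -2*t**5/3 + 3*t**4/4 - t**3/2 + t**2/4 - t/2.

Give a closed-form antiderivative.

An antiderivative is F(t) = -t**6/9 + 3*t**5/20 - t**4/8 + t**3/12 - t**2/4.

Integrate term by term and add the pieces.
Check: d/dt[-t**6/9 + 3*t**5/20 - t**4/8 + t**3/12 - t**2/4] = -2*t**5/3 + 3*t**4/4 - t**3/2 + t**2/4 - t/2 = f(t).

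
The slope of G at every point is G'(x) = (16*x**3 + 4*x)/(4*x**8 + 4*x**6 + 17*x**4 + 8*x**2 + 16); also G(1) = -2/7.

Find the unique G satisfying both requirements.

G(x) = -2/(2*x**4 + x**2 + 4)

G'(x) matches the chain-rule pattern g'(h)*h' with inner function h(x) = x**4 + x**2/2 + 2; substituting u = h(x) collapses the integral.
A general antiderivative is -1/(x**4 + x**2/2 + 2) + C.
The condition gives C = -2/7 - (-2/7) = 0.
So G(x) = -2/(2*x**4 + x**2 + 4).
Check: d/dx[-2/(2*x**4 + x**2 + 4)] = (16*x**3 + 4*x)/(4*x**8 + 4*x**6 + 17*x**4 + 8*x**2 + 16) = G'(x).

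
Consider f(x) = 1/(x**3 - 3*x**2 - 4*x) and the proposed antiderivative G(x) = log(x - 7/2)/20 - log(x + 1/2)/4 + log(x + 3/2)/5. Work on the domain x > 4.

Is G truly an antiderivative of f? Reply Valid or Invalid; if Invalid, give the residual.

Invalid: d/dx[G] - f = (-12*x**2 + 18*x + 21)/(8*x**6 - 36*x**5 - 46*x**4 + 177*x**3 + 263*x**2 + 84*x), which is not 0.

d/dx[G] = 8/(8*x**3 - 12*x**2 - 50*x - 21)
d/dx[G] - f(x) = (-12*x**2 + 18*x + 21)/(8*x**6 - 36*x**5 - 46*x**4 + 177*x**3 + 263*x**2 + 84*x) != 0.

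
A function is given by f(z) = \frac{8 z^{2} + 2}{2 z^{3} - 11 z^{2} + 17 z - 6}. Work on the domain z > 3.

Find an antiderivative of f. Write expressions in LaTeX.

The denominator factors as \left(z - 3\right) \left(z - 2\right) \left(2 z - 1\right); partial fractions split f into directly integrable pieces: \frac{16}{15 \left(2 z - 1\right)} - \frac{34}{3 \left(z - 2\right)} + \frac{74}{5 \left(z - 3\right)}.
Check: d/dz[\frac{74 \log{\left(z - 3 \right)}}{5} - \frac{34 \log{\left(z - 2 \right)}}{3} + \frac{8 \log{\left(z - \frac{1}{2} \right)}}{15}] = \frac{8 z^{2} + 2}{2 z^{3} - 11 z^{2} + 17 z - 6} = f(z).

An antiderivative is F(z) = \frac{74 \log{\left(z - 3 \right)}}{5} - \frac{34 \log{\left(z - 2 \right)}}{3} + \frac{8 \log{\left(z - \frac{1}{2} \right)}}{15}.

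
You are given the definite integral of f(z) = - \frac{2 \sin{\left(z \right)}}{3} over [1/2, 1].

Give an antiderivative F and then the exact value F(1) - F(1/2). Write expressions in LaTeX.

Antiderivative: F(z) = \frac{2 \cos{\left(z \right)}}{3}; value = - \frac{2 \cos{\left(\frac{1}{2} \right)}}{3} + \frac{2 \cos{\left(1 \right)}}{3}

Any candidate F(z) must reproduce f(z) exactly when differentiated.
F(z) = \frac{2 \cos{\left(z \right)}}{3} is an antiderivative of f.
Check: d/dz[\frac{2 \cos{\left(z \right)}}{3}] = - \frac{2 \sin{\left(z \right)}}{3} = f(z).
F(1) = \frac{2 \cos{\left(1 \right)}}{3}; F(1/2) = \frac{2 \cos{\left(\frac{1}{2} \right)}}{3}.
Integral = F(1) - F(1/2) = - \frac{2 \cos{\left(\frac{1}{2} \right)}}{3} + \frac{2 \cos{\left(1 \right)}}{3}.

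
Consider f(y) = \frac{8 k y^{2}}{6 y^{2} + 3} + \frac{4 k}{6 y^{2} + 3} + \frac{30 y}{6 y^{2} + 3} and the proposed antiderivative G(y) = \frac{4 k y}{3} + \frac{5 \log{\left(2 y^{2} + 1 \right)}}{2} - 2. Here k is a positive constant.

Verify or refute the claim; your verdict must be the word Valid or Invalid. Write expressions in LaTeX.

d/dy[G] = \frac{8 k y^{2} + 4 k + 30 y}{6 y^{2} + 3}
This equals f(y) exactly, so the claim holds.

Valid: G'(y) = f(y).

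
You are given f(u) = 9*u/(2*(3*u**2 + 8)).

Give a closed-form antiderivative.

An antiderivative is F(u) = 3*log(u**2/2 + 4/3)/4.

f matches the chain-rule pattern g'(h)*h' with inner function h(u) = u**2/2 + 4/3; substituting w = h(u) collapses the integral.
Check: d/du[3*log(u**2/2 + 4/3)/4] = 9*u/(6*u**2 + 16), which equals f(u).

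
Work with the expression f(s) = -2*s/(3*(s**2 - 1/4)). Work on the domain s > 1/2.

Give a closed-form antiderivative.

An antiderivative is F(s) = -log(4*s**2 - 1)/3.

Factor the denominator (3*(2*s - 1)*(2*s + 1)) and decompose: f = -2/(3*(2*s + 1)) - 2/(3*(2*s - 1)); each piece integrates to a log, atan, or power term.
Check: d/ds[-log(4*s**2 - 1)/3] = -8*s/(12*s**2 - 3), which equals f(s).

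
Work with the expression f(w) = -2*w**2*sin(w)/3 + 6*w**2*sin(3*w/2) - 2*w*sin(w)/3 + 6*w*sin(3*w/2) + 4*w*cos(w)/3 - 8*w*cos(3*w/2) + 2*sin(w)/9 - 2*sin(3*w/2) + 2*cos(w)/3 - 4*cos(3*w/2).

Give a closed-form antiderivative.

An antiderivative is F(w) = 2*w**2*cos(w)/3 - 4*w**2*cos(3*w/2) + 2*w*cos(w)/3 - 4*w*cos(3*w/2) - 2*cos(w)/9 + 4*cos(3*w/2)/3.

Recognize the product-rule pattern: f = u'v + uv' with u = -2*cos(w)/3 + 4*cos(3*w/2), v = -w**2 - w + 1/3, so integration by parts undoes it.
Check: d/dw[2*w**2*cos(w)/3 - 4*w**2*cos(3*w/2) + 2*w*cos(w)/3 - 4*w*cos(3*w/2) - 2*cos(w)/9 + 4*cos(3*w/2)/3] = -2*w**2*sin(w)/3 + 6*w**2*sin(3*w/2) - 2*w*sin(w)/3 + 6*w*sin(3*w/2) + 4*w*cos(w)/3 - 8*w*cos(3*w/2) + 2*sin(w)/9 - 2*sin(3*w/2) + 2*cos(w)/3 - 4*cos(3*w/2) = f(w).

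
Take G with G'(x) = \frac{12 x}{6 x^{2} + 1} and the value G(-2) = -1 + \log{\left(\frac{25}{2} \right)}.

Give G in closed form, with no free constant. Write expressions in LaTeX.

G(x) = \log{\left(3 x^{2} + \frac{1}{2} \right)} - 1

The substitution u = 3 x^{2} + \frac{1}{2} works: G'(x) is exactly (dG/du)*(du/dx) for that inner function.
A general antiderivative is \log{\left(3 x^{2} + \frac{1}{2} \right)} + C.
The condition gives C = -1 + \log{\left(\frac{25}{2} \right)} - (\log{\left(\frac{25}{2} \right)}) = -1.
So G(x) = \log{\left(3 x^{2} + \frac{1}{2} \right)} - 1.
Check: d/dx[\log{\left(3 x^{2} + \frac{1}{2} \right)} - 1] = \frac{12 x}{6 x^{2} + 1} = G'(x).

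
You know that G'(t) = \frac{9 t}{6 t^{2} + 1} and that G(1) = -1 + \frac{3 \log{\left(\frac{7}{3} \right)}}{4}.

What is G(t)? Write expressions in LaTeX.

G(t) = \frac{3 \log{\left(2 t^{2} + \frac{1}{3} \right)} - 4}{4}

G'(t) matches the chain-rule pattern g'(h)*h' with inner function h(t) = 2 t^{2} + \frac{1}{3}; substituting u = h(t) collapses the integral.
A general antiderivative is \frac{3 \log{\left(2 t^{2} + \frac{1}{3} \right)}}{4} + C.
The condition gives C = -1 + \frac{3 \log{\left(\frac{7}{3} \right)}}{4} - (\frac{3 \log{\left(\frac{7}{3} \right)}}{4}) = -1.
So G(t) = \frac{3 \log{\left(2 t^{2} + \frac{1}{3} \right)} - 4}{4}.
Check: d/dt[\frac{3 \log{\left(2 t^{2} + \frac{1}{3} \right)} - 4}{4}] = \frac{9 t}{6 t^{2} + 1} = G'(t).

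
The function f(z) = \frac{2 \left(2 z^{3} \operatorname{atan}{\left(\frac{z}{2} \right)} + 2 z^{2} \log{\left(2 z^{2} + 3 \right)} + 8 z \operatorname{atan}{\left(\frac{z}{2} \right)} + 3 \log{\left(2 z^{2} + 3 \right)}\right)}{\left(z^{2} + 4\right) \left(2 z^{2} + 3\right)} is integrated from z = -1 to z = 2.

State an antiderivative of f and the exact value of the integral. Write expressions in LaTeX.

Recognize the product-rule pattern: f = u'v + uv' with u = \operatorname{atan}{\left(\frac{z}{2} \right)}, v = \log{\left(2 z^{2} + 3 \right)}, so integration by parts undoes it.
F(z) = \log{\left(2 z^{2} + 3 \right)} \operatorname{atan}{\left(\frac{z}{2} \right)} is an antiderivative of f.
Check: d/dz[\log{\left(2 z^{2} + 3 \right)} \operatorname{atan}{\left(\frac{z}{2} \right)}] = \frac{4 z^{3} \operatorname{atan}{\left(\frac{z}{2} \right)} + 4 z^{2} \log{\left(2 z^{2} + 3 \right)} + 16 z \operatorname{atan}{\left(\frac{z}{2} \right)} + 6 \log{\left(2 z^{2} + 3 \right)}}{2 z^{4} + 11 z^{2} + 12}, which equals f(z).
F(2) = \frac{\pi \log{\left(11 \right)}}{4}; F(-1) = - \log{\left(5 \right)} \operatorname{atan}{\left(\frac{1}{2} \right)}.
Integral = F(2) - F(-1) = \log{\left(5 \right)} \operatorname{atan}{\left(\frac{1}{2} \right)} + \frac{\pi \log{\left(11 \right)}}{4}.

Antiderivative: F(z) = \log{\left(2 z^{2} + 3 \right)} \operatorname{atan}{\left(\frac{z}{2} \right)}; value = \log{\left(5 \right)} \operatorname{atan}{\left(\frac{1}{2} \right)} + \frac{\pi \log{\left(11 \right)}}{4}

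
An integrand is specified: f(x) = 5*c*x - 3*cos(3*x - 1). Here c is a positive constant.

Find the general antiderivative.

F(x) = 5*c*x**2/2 - sin(3*x - 1) + C

The integrand splits into summands that can be handled one at a time.
Check: d/dx[5*c*x**2/2 - sin(3*x - 1)] = 5*c*x - 3*cos(3*x - 1) = f(x).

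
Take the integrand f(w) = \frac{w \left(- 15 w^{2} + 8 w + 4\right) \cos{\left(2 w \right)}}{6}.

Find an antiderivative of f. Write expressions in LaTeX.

Since d/dw undoes antidifferentiation here, F'(w) = f(w) is required of F(w).
Check: d/dw[- \frac{5 w^{3} \sin{\left(2 w \right)}}{4} + \frac{2 w^{2} \sin{\left(2 w \right)}}{3} - \frac{15 w^{2} \cos{\left(2 w \right)}}{8} + \frac{53 w \sin{\left(2 w \right)}}{24} + \frac{2 w \cos{\left(2 w \right)}}{3} - \frac{\sin{\left(2 w \right)}}{3} + \frac{53 \cos{\left(2 w \right)}}{48}] = - \frac{5 w^{3} \cos{\left(2 w \right)}}{2} + \frac{4 w^{2} \cos{\left(2 w \right)}}{3} + \frac{2 w \cos{\left(2 w \right)}}{3}, which equals f(w).

An antiderivative is F(w) = - \frac{5 w^{3} \sin{\left(2 w \right)}}{4} + \frac{2 w^{2} \sin{\left(2 w \right)}}{3} - \frac{15 w^{2} \cos{\left(2 w \right)}}{8} + \frac{53 w \sin{\left(2 w \right)}}{24} + \frac{2 w \cos{\left(2 w \right)}}{3} - \frac{\sin{\left(2 w \right)}}{3} + \frac{53 \cos{\left(2 w \right)}}{48}.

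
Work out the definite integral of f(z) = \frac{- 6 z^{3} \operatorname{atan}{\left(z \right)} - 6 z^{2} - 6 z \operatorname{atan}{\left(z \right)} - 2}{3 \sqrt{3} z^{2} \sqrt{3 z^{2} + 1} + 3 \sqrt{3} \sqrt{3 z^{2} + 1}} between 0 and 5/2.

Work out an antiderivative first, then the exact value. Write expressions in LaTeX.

Recognize the product-rule pattern: f = u'v + uv' with u = - \frac{2 \sqrt{z^{2} + \frac{1}{3}}}{3}, v = \operatorname{atan}{\left(z \right)}, so integration by parts undoes it.
F(z) = - \frac{2 \sqrt{z^{2} + \frac{1}{3}} \operatorname{atan}{\left(z \right)}}{3} is an antiderivative of f.
Check: d/dz[- \frac{2 \sqrt{z^{2} + \frac{1}{3}} \operatorname{atan}{\left(z \right)}}{3}] = \frac{- 6 z^{3} \operatorname{atan}{\left(z \right)} - 6 z^{2} - 6 z \operatorname{atan}{\left(z \right)} - 2}{3 \sqrt{3} z^{2} \sqrt{3 z^{2} + 1} + 3 \sqrt{3} \sqrt{3 z^{2} + 1}} = f(z).
F(5/2) = - \frac{\sqrt{237} \operatorname{atan}{\left(\frac{5}{2} \right)}}{9}; F(0) = 0.
Integral = F(5/2) - F(0) = - \frac{\sqrt{237} \operatorname{atan}{\left(\frac{5}{2} \right)}}{9}.

Antiderivative: F(z) = - \frac{2 \sqrt{z^{2} + \frac{1}{3}} \operatorname{atan}{\left(z \right)}}{3}; value = - \frac{\sqrt{237} \operatorname{atan}{\left(\frac{5}{2} \right)}}{9}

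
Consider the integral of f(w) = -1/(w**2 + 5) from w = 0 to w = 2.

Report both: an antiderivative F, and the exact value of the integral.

Whatever form F(w) takes, F'(w) = f(w) is non-negotiable.
F(w) = -sqrt(5)*atan(sqrt(5)*w/5)/5 is an antiderivative of f.
Check: d/dw[-sqrt(5)*atan(sqrt(5)*w/5)/5] = -1/(w**2 + 5) = f(w).
F(2) = -sqrt(5)*atan(2*sqrt(5)/5)/5; F(0) = 0.
Integral = F(2) - F(0) = -sqrt(5)*atan(2*sqrt(5)/5)/5.

Antiderivative: F(w) = -sqrt(5)*atan(sqrt(5)*w/5)/5; value = -sqrt(5)*atan(2*sqrt(5)/5)/5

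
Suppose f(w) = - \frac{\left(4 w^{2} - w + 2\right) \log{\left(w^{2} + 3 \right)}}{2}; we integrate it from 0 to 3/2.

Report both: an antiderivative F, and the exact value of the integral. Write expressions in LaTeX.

A candidate is checked by its d/dw: the result must match f(w).
F(w) = - \frac{2 w^{3} \log{\left(w^{2} + 3 \right)}}{3} + \frac{4 w^{3}}{9} + \frac{w^{2} \log{\left(w^{2} + 3 \right)}}{4} - \frac{w^{2}}{4} - w \log{\left(w^{2} + 3 \right)} - 2 w + \frac{3 \log{\left(w^{2} + 3 \right)}}{4} + 2 \sqrt{3} \operatorname{atan}{\left(\frac{\sqrt{3} w}{3} \right)} is an antiderivative of f.
Check: d/dw[- \frac{2 w^{3} \log{\left(w^{2} + 3 \right)}}{3} + \frac{4 w^{3}}{9} + \frac{w^{2} \log{\left(w^{2} + 3 \right)}}{4} - \frac{w^{2}}{4} - w \log{\left(w^{2} + 3 \right)} - 2 w + \frac{3 \log{\left(w^{2} + 3 \right)}}{4} + 2 \sqrt{3} \operatorname{atan}{\left(\frac{\sqrt{3} w}{3} \right)}] = - 2 w^{2} \log{\left(w^{2} + 3 \right)} + \frac{w \log{\left(w^{2} + 3 \right)}}{2} - \log{\left(w^{2} + 3 \right)}, which equals f(w).
F(3/2) = - \frac{39 \log{\left(\frac{21}{4} \right)}}{16} - \frac{33}{16} + 2 \sqrt{3} \operatorname{atan}{\left(\frac{\sqrt{3}}{2} \right)}; F(0) = \frac{3 \log{\left(3 \right)}}{4}.
Integral = F(3/2) - F(0) = - \frac{39 \log{\left(\frac{21}{4} \right)}}{16} - \frac{33}{16} - \frac{3 \log{\left(3 \right)}}{4} + 2 \sqrt{3} \operatorname{atan}{\left(\frac{\sqrt{3}}{2} \right)}.

Antiderivative: F(w) = - \frac{2 w^{3} \log{\left(w^{2} + 3 \right)}}{3} + \frac{4 w^{3}}{9} + \frac{w^{2} \log{\left(w^{2} + 3 \right)}}{4} - \frac{w^{2}}{4} - w \log{\left(w^{2} + 3 \right)} - 2 w + \frac{3 \log{\left(w^{2} + 3 \right)}}{4} + 2 \sqrt{3} \operatorname{atan}{\left(\frac{\sqrt{3} w}{3} \right)}; value = - \frac{39 \log{\left(\frac{21}{4} \right)}}{16} - \frac{33}{16} - \frac{3 \log{\left(3 \right)}}{4} + 2 \sqrt{3} \operatorname{atan}{\left(\frac{\sqrt{3}}{2} \right)}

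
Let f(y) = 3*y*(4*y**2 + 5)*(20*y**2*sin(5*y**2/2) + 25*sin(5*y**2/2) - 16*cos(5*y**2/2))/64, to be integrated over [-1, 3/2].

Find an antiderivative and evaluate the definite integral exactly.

Antiderivative: F(y) = -3*(4*y**2 + 5)**2*cos(5*y**2/2)/64; value = -147*cos(45/8)/16 + 243*cos(5/2)/64

Recognize the product-rule pattern: f = u'v + uv' with u = -3*(-y**2 - 5/4)**2/4, v = cos(5*y**2/2), so integration by parts undoes it.
F(y) = -3*(4*y**2 + 5)**2*cos(5*y**2/2)/64 is an antiderivative of f.
Check: d/dy[-3*(4*y**2 + 5)**2*cos(5*y**2/2)/64] = 15*y**5*sin(5*y**2/2)/4 + 75*y**3*sin(5*y**2/2)/8 - 3*y**3*cos(5*y**2/2) + 375*y*sin(5*y**2/2)/64 - 15*y*cos(5*y**2/2)/4, which equals f(y).
F(3/2) = -147*cos(45/8)/16; F(-1) = -243*cos(5/2)/64.
Integral = F(3/2) - F(-1) = -147*cos(45/8)/16 + 243*cos(5/2)/64.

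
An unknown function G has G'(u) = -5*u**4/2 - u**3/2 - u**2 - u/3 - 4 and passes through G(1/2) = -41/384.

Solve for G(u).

G(u) = (-12*u**5 - 3*u**4 - 8*u**3 - 4*u**2 - 96*u + 48)/24

The integrand splits into summands that can be handled one at a time.
A general antiderivative is -u**5/2 - u**4/8 - u**3/3 - u**2/6 - 4*u + C.
The condition gives C = -41/384 - (-809/384) = 2.
So G(u) = (-12*u**5 - 3*u**4 - 8*u**3 - 4*u**2 - 96*u + 48)/24.
Check: d/du[(-12*u**5 - 3*u**4 - 8*u**3 - 4*u**2 - 96*u + 48)/24] = -5*u**4/2 - u**3/2 - u**2 - u/3 - 4 = G'(u).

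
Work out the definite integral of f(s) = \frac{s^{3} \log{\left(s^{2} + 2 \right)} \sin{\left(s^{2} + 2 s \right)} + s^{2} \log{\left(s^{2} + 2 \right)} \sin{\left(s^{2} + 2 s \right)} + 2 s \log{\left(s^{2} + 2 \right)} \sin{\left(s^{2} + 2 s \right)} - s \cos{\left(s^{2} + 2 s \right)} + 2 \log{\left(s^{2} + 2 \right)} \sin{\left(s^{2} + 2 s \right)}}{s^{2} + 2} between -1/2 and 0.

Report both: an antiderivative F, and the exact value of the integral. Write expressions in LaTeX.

f has the shape u'v + uv' for u = - \frac{\cos{\left(s^{2} + 2 s \right)}}{2} and v = \log{\left(s^{2} + 2 \right)} — it is the derivative of the product u*v.
F(s) = - \frac{\log{\left(s^{2} + 2 \right)} \cos{\left(s^{2} + 2 s \right)}}{2} is an antiderivative of f.
Check: d/ds[- \frac{\log{\left(s^{2} + 2 \right)} \cos{\left(s^{2} + 2 s \right)}}{2}] = \frac{s^{3} \log{\left(s^{2} + 2 \right)} \sin{\left(s^{2} + 2 s \right)} + s^{2} \log{\left(s^{2} + 2 \right)} \sin{\left(s^{2} + 2 s \right)} + 2 s \log{\left(s^{2} + 2 \right)} \sin{\left(s^{2} + 2 s \right)} - s \cos{\left(s^{2} + 2 s \right)} + 2 \log{\left(s^{2} + 2 \right)} \sin{\left(s^{2} + 2 s \right)}}{s^{2} + 2} = f(s).
F(0) = - \frac{\log{\left(2 \right)}}{2}; F(-1/2) = - \frac{\log{\left(\frac{9}{4} \right)} \cos{\left(\frac{3}{4} \right)}}{2}.
Integral = F(0) - F(-1/2) = - \frac{\log{\left(2 \right)}}{2} + \frac{\log{\left(\frac{9}{4} \right)} \cos{\left(\frac{3}{4} \right)}}{2}.

Antiderivative: F(s) = - \frac{\log{\left(s^{2} + 2 \right)} \cos{\left(s^{2} + 2 s \right)}}{2}; value = - \frac{\log{\left(2 \right)}}{2} + \frac{\log{\left(\frac{9}{4} \right)} \cos{\left(\frac{3}{4} \right)}}{2}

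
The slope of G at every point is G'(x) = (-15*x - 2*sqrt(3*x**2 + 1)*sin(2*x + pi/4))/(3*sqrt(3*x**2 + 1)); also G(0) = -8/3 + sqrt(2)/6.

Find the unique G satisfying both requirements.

G(x) = -5*sqrt(3*x**2 + 1)/3 + cos(2*x + pi/4)/3 - 1

Recover the given G'(x) by differentiating a candidate G(x); any mismatch rules it out.
A general antiderivative is -5*sqrt(3*x**2 + 1)/3 + cos(2*x + pi/4)/3 + C.
The condition gives C = -8/3 + sqrt(2)/6 - (-5/3 + sqrt(2)/6) = -1.
So G(x) = -5*sqrt(3*x**2 + 1)/3 + cos(2*x + pi/4)/3 - 1.
Check: d/dx[-5*sqrt(3*x**2 + 1)/3 + cos(2*x + pi/4)/3 - 1] = (-15*x - 2*sqrt(3*x**2 + 1)*sin(2*x + pi/4))/(3*sqrt(3*x**2 + 1)) = G'(x).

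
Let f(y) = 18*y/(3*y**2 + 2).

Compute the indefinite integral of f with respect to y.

f matches the chain-rule pattern g'(h)*h' with inner function h(y) = 3*y**2/2 + 1; substituting u = h(y) collapses the integral.
Check: d/dy[3*log(3*y**2/2 + 1)] = 18*y/(3*y**2 + 2) = f(y).

F(y) = 3*log(3*y**2/2 + 1) + C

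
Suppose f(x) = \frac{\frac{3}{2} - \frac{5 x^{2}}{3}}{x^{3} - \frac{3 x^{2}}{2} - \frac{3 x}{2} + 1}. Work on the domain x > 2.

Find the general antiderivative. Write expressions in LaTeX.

F(x) = - \frac{31 \log{\left(x - 2 \right)}}{27} - \frac{13 \log{\left(x - \frac{1}{2} \right)}}{27} - \frac{\log{\left(x + 1 \right)}}{27} + C

Factor the denominator (3 \left(x - 2\right) \left(x + 1\right) \left(2 x - 1\right)) and decompose: f = - \frac{26}{27 \left(2 x - 1\right)} - \frac{1}{27 \left(x + 1\right)} - \frac{31}{27 \left(x - 2\right)}; each piece integrates to a log, atan, or power term.
Check: d/dx[- \frac{31 \log{\left(x - 2 \right)}}{27} - \frac{13 \log{\left(x - \frac{1}{2} \right)}}{27} - \frac{\log{\left(x + 1 \right)}}{27}] = \frac{9 - 10 x^{2}}{6 x^{3} - 9 x^{2} - 9 x + 6}, which equals f(x).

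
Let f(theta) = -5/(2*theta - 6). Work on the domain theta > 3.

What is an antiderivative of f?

An antiderivative is F(theta) = -5*log(2*theta - 6)/2.

Recover f(theta) by differentiating a candidate F(theta); any mismatch rules it out.
Check: d/dtheta[-5*log(2*theta - 6)/2] = -5/(2*theta - 6) = f(theta).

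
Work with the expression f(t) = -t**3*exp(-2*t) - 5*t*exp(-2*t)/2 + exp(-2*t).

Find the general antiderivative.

Recognize the product-rule pattern: f = u'v + uv' with u = t**3/2 + 3*t**2/4 + 2*t + 1/2, v = exp(-2*t), so integration by parts undoes it.
Check: d/dt[(2*t**3 + 3*t**2 + 8*t + 2)*exp(-2*t)/4] = (-2*t**3 - 5*t + 2)*exp(-2*t)/2, which equals f(t).

F(t) = (2*t**3 + 3*t**2 + 8*t + 2)*exp(-2*t)/4 + C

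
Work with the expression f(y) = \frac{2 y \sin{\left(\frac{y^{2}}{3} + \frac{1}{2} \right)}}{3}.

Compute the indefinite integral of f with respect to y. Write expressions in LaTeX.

F(y) = - \cos{\left(\frac{y^{2}}{3} + \frac{1}{2} \right)} + C

The substitution u = \frac{y^{2}}{3} + \frac{1}{2} works: f is exactly (dF/du)*(du/dy) for that inner function.
Check: d/dy[- \cos{\left(\frac{y^{2}}{3} + \frac{1}{2} \right)}] = \frac{2 y \sin{\left(\frac{y^{2}}{3} + \frac{1}{2} \right)}}{3} = f(y).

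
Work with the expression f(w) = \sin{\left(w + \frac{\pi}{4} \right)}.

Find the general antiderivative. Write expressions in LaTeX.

Recover f(w) by differentiating a candidate F(w); any mismatch rules it out.
Check: d/dw[- \cos{\left(w + \frac{\pi}{4} \right)}] = \sin{\left(w + \frac{\pi}{4} \right)} = f(w).

F(w) = - \cos{\left(w + \frac{\pi}{4} \right)} + C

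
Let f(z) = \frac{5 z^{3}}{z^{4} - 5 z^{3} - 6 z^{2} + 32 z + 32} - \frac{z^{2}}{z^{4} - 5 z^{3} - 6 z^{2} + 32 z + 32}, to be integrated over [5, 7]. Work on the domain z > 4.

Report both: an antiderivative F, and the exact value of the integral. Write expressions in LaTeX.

Antiderivative: F(z) = - \frac{- 904 z \log{\left(z - 4 \right)} + 54 z \log{\left(z + 1 \right)} - 275 z \log{\left(z + 2 \right)} + 3616 \log{\left(z - 4 \right)} - 216 \log{\left(z + 1 \right)} + 1100 \log{\left(z + 2 \right)} + 2280}{225 \left(z - 4\right)}; value = - \frac{11 \log{\left(7 \right)}}{9} - \frac{6 \log{\left(8 \right)}}{25} + \frac{6 \log{\left(6 \right)}}{25} + \frac{11 \log{\left(9 \right)}}{9} + \frac{904 \log{\left(3 \right)}}{225} + \frac{304}{45}

Factor the denominator (\left(z - 4\right)^{2} \left(z + 1\right) \left(z + 2\right)) and decompose: f = \frac{11}{9 \left(z + 2\right)} - \frac{6}{25 \left(z + 1\right)} + \frac{904}{225 \left(z - 4\right)} + \frac{152}{15 \left(z - 4\right)^{2}}; each piece integrates to a log, atan, or power term.
F(z) = - \frac{- 904 z \log{\left(z - 4 \right)} + 54 z \log{\left(z + 1 \right)} - 275 z \log{\left(z + 2 \right)} + 3616 \log{\left(z - 4 \right)} - 216 \log{\left(z + 1 \right)} + 1100 \log{\left(z + 2 \right)} + 2280}{225 \left(z - 4\right)} is an antiderivative of f.
Check: d/dz[- \frac{- 904 z \log{\left(z - 4 \right)} + 54 z \log{\left(z + 1 \right)} - 275 z \log{\left(z + 2 \right)} + 3616 \log{\left(z - 4 \right)} - 216 \log{\left(z + 1 \right)} + 1100 \log{\left(z + 2 \right)} + 2280}{225 \left(z - 4\right)}] = \frac{5 z^{3} - z^{2}}{z^{4} - 5 z^{3} - 6 z^{2} + 32 z + 32}, which equals f(z).
F(7) = - \frac{152}{45} - \frac{6 \log{\left(8 \right)}}{25} + \frac{11 \log{\left(9 \right)}}{9} + \frac{904 \log{\left(3 \right)}}{225}; F(5) = - \frac{152}{15} - \frac{6 \log{\left(6 \right)}}{25} + \frac{11 \log{\left(7 \right)}}{9}.
Integral = F(7) - F(5) = - \frac{11 \log{\left(7 \right)}}{9} - \frac{6 \log{\left(8 \right)}}{25} + \frac{6 \log{\left(6 \right)}}{25} + \frac{11 \log{\left(9 \right)}}{9} + \frac{904 \log{\left(3 \right)}}{225} + \frac{304}{45}.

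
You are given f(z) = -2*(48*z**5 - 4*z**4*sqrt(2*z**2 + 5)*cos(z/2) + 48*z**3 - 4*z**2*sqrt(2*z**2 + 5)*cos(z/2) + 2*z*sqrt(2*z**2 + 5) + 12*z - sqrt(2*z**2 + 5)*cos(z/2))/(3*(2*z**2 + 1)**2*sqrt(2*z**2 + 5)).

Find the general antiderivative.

Differentiate the proposed F(z) back; it has to land on f(z) exactly.
Check: d/dz[-4*sqrt(2*z**2 + 5) + 4*sin(z/2)/3 + 1/(3*(2*z**2 + 1))] = (-96*z**5 + 8*z**4*sqrt(2*z**2 + 5)*cos(z/2) - 96*z**3 + 8*z**2*sqrt(2*z**2 + 5)*cos(z/2) - 4*z*sqrt(2*z**2 + 5) - 24*z + 2*sqrt(2*z**2 + 5)*cos(z/2))/(12*z**4*sqrt(2*z**2 + 5) + 12*z**2*sqrt(2*z**2 + 5) + 3*sqrt(2*z**2 + 5)), which equals f(z).

F(z) = -4*sqrt(2*z**2 + 5) + 4*sin(z/2)/3 + 1/(3*(2*z**2 + 1)) + C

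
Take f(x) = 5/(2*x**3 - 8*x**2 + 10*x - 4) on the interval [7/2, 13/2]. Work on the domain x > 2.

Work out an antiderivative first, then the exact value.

The denominator factors as 2*(x - 2)*(x - 1)**2; partial fractions split f into directly integrable pieces: -5/(2*(x - 1)) - 5/(2*(x - 1)**2) + 5/(2*(x - 2)).
F(x) = 5*((x - 1)*log(x - 2) - (x - 1)*log(x - 1) + 1)/(2*(x - 1)) is an antiderivative of f.
Check: d/dx[5*((x - 1)*log(x - 2) - (x - 1)*log(x - 1) + 1)/(2*(x - 1))] = 5/(2*x**3 - 8*x**2 + 10*x - 4) = f(x).
F(13/2) = -5*log(11/2)/2 + 5/11 + 5*log(9/2)/2; F(7/2) = -5*log(5/2)/2 + 1 + 5*log(3/2)/2.
Integral = F(13/2) - F(7/2) = -5*log(11/2)/2 - 5*log(3/2)/2 - 6/11 + 5*log(5/2)/2 + 5*log(9/2)/2.

Antiderivative: F(x) = 5*((x - 1)*log(x - 2) - (x - 1)*log(x - 1) + 1)/(2*(x - 1)); value = -5*log(11/2)/2 - 5*log(3/2)/2 - 6/11 + 5*log(5/2)/2 + 5*log(9/2)/2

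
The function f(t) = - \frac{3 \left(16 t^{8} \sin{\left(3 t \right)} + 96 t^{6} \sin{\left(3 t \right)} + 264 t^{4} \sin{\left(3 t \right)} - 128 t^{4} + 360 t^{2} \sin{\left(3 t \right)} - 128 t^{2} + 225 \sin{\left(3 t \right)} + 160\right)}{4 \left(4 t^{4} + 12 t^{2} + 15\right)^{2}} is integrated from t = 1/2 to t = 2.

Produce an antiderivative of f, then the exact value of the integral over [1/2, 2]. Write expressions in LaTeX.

Whatever form F(t) takes, F'(t) = f(t) is non-negotiable.
F(t) = \frac{- 32 t + \left(4 t^{4} + 12 t^{2} + 15\right) \cos{\left(3 t \right)}}{4 \left(4 t^{4} + 12 t^{2} + 15\right)} is an antiderivative of f.
Check: d/dt[\frac{- 32 t + \left(4 t^{4} + 12 t^{2} + 15\right) \cos{\left(3 t \right)}}{4 \left(4 t^{4} + 12 t^{2} + 15\right)}] = \frac{- 48 t^{8} \sin{\left(3 t \right)} - 288 t^{6} \sin{\left(3 t \right)} - 792 t^{4} \sin{\left(3 t \right)} + 384 t^{4} - 1080 t^{2} \sin{\left(3 t \right)} + 384 t^{2} - 675 \sin{\left(3 t \right)} - 480}{64 t^{8} + 384 t^{6} + 1056 t^{4} + 1440 t^{2} + 900}, which equals f(t).
F(2) = - \frac{16}{127} + \frac{\cos{\left(6 \right)}}{4}; F(1/2) = - \frac{16}{73} + \frac{\cos{\left(\frac{3}{2} \right)}}{4}.
Integral = F(2) - F(1/2) = - \frac{\cos{\left(\frac{3}{2} \right)}}{4} + \frac{864}{9271} + \frac{\cos{\left(6 \right)}}{4}.

Antiderivative: F(t) = \frac{- 32 t + \left(4 t^{4} + 12 t^{2} + 15\right) \cos{\left(3 t \right)}}{4 \left(4 t^{4} + 12 t^{2} + 15\right)}; value = - \frac{\cos{\left(\frac{3}{2} \right)}}{4} + \frac{864}{9271} + \frac{\cos{\left(6 \right)}}{4}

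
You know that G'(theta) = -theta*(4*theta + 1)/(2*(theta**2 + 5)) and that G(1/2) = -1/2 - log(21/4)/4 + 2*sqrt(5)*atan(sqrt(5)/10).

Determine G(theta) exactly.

Differentiate the proposed G(theta) back; it has to land on the given G'(theta).
A general antiderivative is -2*theta - log(theta**2 + 5)/4 + 2*sqrt(5)*atan(sqrt(5)*theta/5) + C.
The condition gives C = -1/2 - log(21/4)/4 + 2*sqrt(5)*atan(sqrt(5)/10) - (-1 - log(21/4)/4 + 2*sqrt(5)*atan(sqrt(5)/10)) = 1/2.
So G(theta) = -2*theta - log(theta**2 + 5)/4 + 2*sqrt(5)*atan(sqrt(5)*theta/5) + 1/2.
Check: d/dtheta[-2*theta - log(theta**2 + 5)/4 + 2*sqrt(5)*atan(sqrt(5)*theta/5) + 1/2] = (-4*theta**2 - theta)/(2*theta**2 + 10), which equals G'(theta).

G(theta) = -2*theta - log(theta**2 + 5)/4 + 2*sqrt(5)*atan(sqrt(5)*theta/5) + 1/2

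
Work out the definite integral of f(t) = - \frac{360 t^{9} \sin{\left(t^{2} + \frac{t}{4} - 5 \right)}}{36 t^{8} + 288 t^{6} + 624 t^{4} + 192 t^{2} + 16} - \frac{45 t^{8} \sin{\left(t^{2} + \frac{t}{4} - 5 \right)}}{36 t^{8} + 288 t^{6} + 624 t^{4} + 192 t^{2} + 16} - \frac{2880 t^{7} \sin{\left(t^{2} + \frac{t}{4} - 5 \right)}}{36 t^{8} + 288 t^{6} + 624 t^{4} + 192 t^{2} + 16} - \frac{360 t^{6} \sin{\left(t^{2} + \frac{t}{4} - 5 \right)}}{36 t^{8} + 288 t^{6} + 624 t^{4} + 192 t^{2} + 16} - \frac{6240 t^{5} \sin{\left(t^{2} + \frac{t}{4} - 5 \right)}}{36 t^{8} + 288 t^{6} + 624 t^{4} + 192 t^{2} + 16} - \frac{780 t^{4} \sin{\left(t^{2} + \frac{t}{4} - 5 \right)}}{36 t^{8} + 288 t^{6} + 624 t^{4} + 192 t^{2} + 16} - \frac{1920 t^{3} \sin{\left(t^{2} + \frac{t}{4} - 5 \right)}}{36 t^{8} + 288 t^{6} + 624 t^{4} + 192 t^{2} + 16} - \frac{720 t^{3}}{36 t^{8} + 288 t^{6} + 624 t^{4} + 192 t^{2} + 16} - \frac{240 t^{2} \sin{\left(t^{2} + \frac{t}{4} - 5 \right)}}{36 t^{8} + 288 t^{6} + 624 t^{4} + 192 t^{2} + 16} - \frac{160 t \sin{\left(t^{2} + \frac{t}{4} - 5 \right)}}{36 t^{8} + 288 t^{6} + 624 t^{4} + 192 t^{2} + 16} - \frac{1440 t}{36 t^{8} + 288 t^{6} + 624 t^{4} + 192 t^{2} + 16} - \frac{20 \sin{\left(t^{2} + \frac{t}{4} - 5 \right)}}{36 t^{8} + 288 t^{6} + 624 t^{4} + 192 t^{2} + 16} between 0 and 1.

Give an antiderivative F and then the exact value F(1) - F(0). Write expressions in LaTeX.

The integrand splits into summands that can be handled one at a time.
F(t) = 5 \cos{\left(t^{2} + \frac{t}{4} - 5 \right)} + \frac{5}{t^{4} + 4 t^{2} + \frac{2}{3}} is an antiderivative of f.
Check: d/dt[5 \cos{\left(t^{2} + \frac{t}{4} - 5 \right)} + \frac{5}{t^{4} + 4 t^{2} + \frac{2}{3}}] = \frac{- 360 t^{9} \sin{\left(t^{2} + \frac{t}{4} - 5 \right)} - 45 t^{8} \sin{\left(t^{2} + \frac{t}{4} - 5 \right)} - 2880 t^{7} \sin{\left(t^{2} + \frac{t}{4} - 5 \right)} - 360 t^{6} \sin{\left(t^{2} + \frac{t}{4} - 5 \right)} - 6240 t^{5} \sin{\left(t^{2} + \frac{t}{4} - 5 \right)} - 780 t^{4} \sin{\left(t^{2} + \frac{t}{4} - 5 \right)} - 1920 t^{3} \sin{\left(t^{2} + \frac{t}{4} - 5 \right)} - 720 t^{3} - 240 t^{2} \sin{\left(t^{2} + \frac{t}{4} - 5 \right)} - 160 t \sin{\left(t^{2} + \frac{t}{4} - 5 \right)} - 1440 t - 20 \sin{\left(t^{2} + \frac{t}{4} - 5 \right)}}{36 t^{8} + 288 t^{6} + 624 t^{4} + 192 t^{2} + 16}, which equals f(t).
F(1) = 5 \cos{\left(\frac{15}{4} \right)} + \frac{15}{17}; F(0) = 5 \cos{\left(5 \right)} + \frac{15}{2}.
Integral = F(1) - F(0) = - \frac{225}{34} + 5 \cos{\left(\frac{15}{4} \right)} - 5 \cos{\left(5 \right)}.

Antiderivative: F(t) = 5 \cos{\left(t^{2} + \frac{t}{4} - 5 \right)} + \frac{5}{t^{4} + 4 t^{2} + \frac{2}{3}}; value = - \frac{225}{34} + 5 \cos{\left(\frac{15}{4} \right)} - 5 \cos{\left(5 \right)}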